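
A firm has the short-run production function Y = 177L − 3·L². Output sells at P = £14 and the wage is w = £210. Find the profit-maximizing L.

The marginal product of L is MP_L = 177 − 6L.
A price-taking firm hires until the value of the marginal product equals the wage: P·MP_L = w, so 14·(177 − 6L) = 210.
Then 177 − 6L = 15, giving L = 27.

L* = 27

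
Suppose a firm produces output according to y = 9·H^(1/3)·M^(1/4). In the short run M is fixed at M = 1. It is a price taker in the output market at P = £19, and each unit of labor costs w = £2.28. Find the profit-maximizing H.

H* = 125

With M = 1, MP_H = (1/3)·9·H^(-2/3)·1^(1/4) = 3·H^(-2/3).
Profit maximization for a price taker requires P·MP_H = w: 19·3·H^(-2/3) = 2.28.
So H^(-2/3) = 0.04, which gives H = 125.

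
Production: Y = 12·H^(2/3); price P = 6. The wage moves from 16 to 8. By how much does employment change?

From P·MP_H = w with MP_H = 8·H^(-1/3), the labor demand is H(w) = (48/w)^(3).
At w = 16: H = 27. At w = 8: H = 216.
ΔH = 216 − 27 = 189.

ΔH = 189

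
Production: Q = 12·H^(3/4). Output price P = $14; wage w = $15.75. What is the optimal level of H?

H* = 4096

MP_H = (3/4)·12·H^(-1/4) = 9·H^(-1/4).
Profit maximization for a price taker requires P·MP_H = w: 14·9·H^(-1/4) = 15.75.
So H^(-1/4) = 0.125, which gives H = 4096.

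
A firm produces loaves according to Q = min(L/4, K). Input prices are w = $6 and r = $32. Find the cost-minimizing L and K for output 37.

L* = 148, K* = 37

With a fixed-proportions technology, the cost-minimizing bundle uses no slack in either input: L/4 = K = Q.
So L = 4·37 = 148 and K = 37.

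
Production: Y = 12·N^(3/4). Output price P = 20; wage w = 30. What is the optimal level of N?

MP_N = (3/4)·12·N^(-1/4) = 9·N^(-1/4).
Profit maximization for a price taker requires P·MP_N = w: 20·9·N^(-1/4) = 30.
So N^(-1/4) = 1/6, which gives N = 1296.

N* = 1296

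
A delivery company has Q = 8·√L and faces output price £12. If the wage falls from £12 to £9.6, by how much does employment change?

From P·MP_L = w with MP_L = 4·L^(-1/2), the labor demand is L(w) = (48/w)^(2).
At w = 12: L = 16. At w = 9.6: L = 25.
ΔL = 25 − 16 = 9.

ΔL = 9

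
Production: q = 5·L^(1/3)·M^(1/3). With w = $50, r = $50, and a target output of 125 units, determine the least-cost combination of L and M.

Cost minimization requires the marginal rate of technical substitution to equal the input-price ratio: MP_L/MP_M = w/r.
Here MP_L/MP_M = (1/3)·(M/L)/(1/3) = (M/L). Setting this equal to 50/50 = 1 gives M = L.
Substituting into q = 125: 5·L^(1/3)·(L)^(1/3) = 125.
Solving, L = 125 and M = 125.

L* = 125, M* = 125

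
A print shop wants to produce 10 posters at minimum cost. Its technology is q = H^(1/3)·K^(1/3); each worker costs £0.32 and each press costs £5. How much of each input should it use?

H* = 125, K* = 8

Cost minimization requires the marginal rate of technical substitution to equal the input-price ratio: MP_H/MP_K = w/r.
Here MP_H/MP_K = (1/3)·(K/H)/(1/3) = (K/H). Setting this equal to 0.32/5 = 0.064 gives K = 0.064H.
Substituting into q = 10: H^(1/3)·(0.064H)^(1/3) = 10.
Solving, H = 125 and K = 8.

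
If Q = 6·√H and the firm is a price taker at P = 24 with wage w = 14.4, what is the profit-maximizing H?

MP_H = (1/2)·6·H^(-1/2) = 3·H^(-1/2).
Profit maximization for a price taker requires P·MP_H = w: 24·3·H^(-1/2) = 14.4.
So H^(-1/2) = 0.2, which gives H = 25.

H* = 25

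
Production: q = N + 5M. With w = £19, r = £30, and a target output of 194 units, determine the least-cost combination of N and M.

N* = 0, M* = 38.8

The inputs are perfect substitutes, so the firm uses whichever has the lower cost per unit of output.
Cost per unit of output via N is 19; via M it is 6. M is cheaper.
Producing q = 194 with M alone: N = 0, M = 38.8.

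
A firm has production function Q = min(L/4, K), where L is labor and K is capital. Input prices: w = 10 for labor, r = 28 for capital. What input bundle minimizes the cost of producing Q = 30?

L* = 120, K* = 30

With a fixed-proportions technology, the cost-minimizing bundle uses no slack in either input: L/4 = K = Q.
So L = 4·30 = 120 and K = 30.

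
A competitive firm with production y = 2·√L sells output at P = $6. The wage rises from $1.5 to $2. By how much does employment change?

ΔL = -7

From P·MP_L = w with MP_L = L^(-1/2), the labor demand is L(w) = (6/w)^(2).
At w = 1.5: L = 16. At w = 2: L = 9.
ΔL = 9 − 16 = -7.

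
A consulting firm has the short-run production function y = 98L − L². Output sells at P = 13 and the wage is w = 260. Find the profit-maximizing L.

The marginal product of L is MP_L = 98 − 2L.
A price-taking firm hires until the value of the marginal product equals the wage: P·MP_L = w, so 13·(98 − 2L) = 260.
Then 98 − 2L = 20, giving L = 39.

L* = 39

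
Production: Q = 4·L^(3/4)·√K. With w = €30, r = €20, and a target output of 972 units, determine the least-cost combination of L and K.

Cost minimization requires the marginal rate of technical substitution to equal the input-price ratio: MP_L/MP_K = w/r.
Here MP_L/MP_K = (3/4)·(K/L)/(1/2) = 1.5·(K/L). Setting this equal to 30/20 = 1.5 gives K = L.
Substituting into Q = 972: 4·L^(3/4)·(L)^(1/2) = 972.
Solving, L = 81 and K = 81.

L* = 81, K* = 81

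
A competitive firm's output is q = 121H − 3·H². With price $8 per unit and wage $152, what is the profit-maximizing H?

H* = 17

The marginal product of H is MP_H = 121 − 6H.
A price-taking firm hires until the value of the marginal product equals the wage: P·MP_H = w, so 8·(121 − 6H) = 152.
Then 121 − 6H = 19, giving H = 17.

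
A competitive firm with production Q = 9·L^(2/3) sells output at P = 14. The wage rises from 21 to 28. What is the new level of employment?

L* = 27

From P·MP_L = w with MP_L = 6·L^(-1/3), the labor demand is L(w) = (84/w)^(3).
At w = 21: L = 64. At w = 28: L = 27.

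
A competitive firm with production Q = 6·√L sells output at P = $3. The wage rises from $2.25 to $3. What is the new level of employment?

L* = 9

From P·MP_L = w with MP_L = 3·L^(-1/2), the labor demand is L(w) = (9/w)^(2).
At w = 2.25: L = 16. At w = 3: L = 9.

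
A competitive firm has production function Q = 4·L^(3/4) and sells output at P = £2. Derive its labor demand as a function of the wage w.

MP_L = (3/4)·4·L^(-1/4) = 3·L^(-1/4).
Setting P·MP_L = w: 6·L^(-1/4) = w.
Solving for L: L^(-1/4) = w/6, so L = (6/w)^(4).

L(w) = 1296/w^(4)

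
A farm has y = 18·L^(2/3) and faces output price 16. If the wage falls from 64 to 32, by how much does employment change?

From P·MP_L = w with MP_L = 12·L^(-1/3), the labor demand is L(w) = (192/w)^(3).
At w = 64: L = 27. At w = 32: L = 216.
ΔL = 216 − 27 = 189.

ΔL = 189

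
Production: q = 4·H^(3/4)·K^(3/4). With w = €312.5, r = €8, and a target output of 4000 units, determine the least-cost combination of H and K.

Cost minimization requires the marginal rate of technical substitution to equal the input-price ratio: MP_H/MP_K = w/r.
Here MP_H/MP_K = (3/4)·(K/H)/(3/4) = (K/H). Setting this equal to 312.5/8 = 39.0625 gives K = 39.0625H.
Substituting into q = 4000: 4·H^(3/4)·(39.0625H)^(3/4) = 4000.
Solving, H = 16 and K = 625.

H* = 16, K* = 625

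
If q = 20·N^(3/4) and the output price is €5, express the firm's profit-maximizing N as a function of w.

MP_N = (3/4)·20·N^(-1/4) = 15·N^(-1/4).
Setting P·MP_N = w: 75·N^(-1/4) = w.
Solving for N: N^(-1/4) = w/75, so N = (75/w)^(4).

N(w) = (75/w)^(4)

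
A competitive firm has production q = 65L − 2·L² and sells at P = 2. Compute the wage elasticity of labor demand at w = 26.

From P·MP_L = w with MP_L = 65 − 4L, labor demand is L(w) = (65 − w/2)/4.
dL/dw = −1/(8) = -0.125.
At w = 26, L = 13, so ε = (dL/dw)·(w/L) = (-0.125)·(26/13) = -0.25.

ε = -0.25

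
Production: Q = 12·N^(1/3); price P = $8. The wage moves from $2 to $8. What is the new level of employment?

N* = 8

From P·MP_N = w with MP_N = 4·N^(-2/3), the labor demand is N(w) = (32/w)^(3/2).
At w = 2: N = 64. At w = 8: N = 8.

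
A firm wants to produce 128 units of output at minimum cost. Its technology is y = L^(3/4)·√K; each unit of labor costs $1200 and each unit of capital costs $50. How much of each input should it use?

L* = 16, K* = 256

Cost minimization requires the marginal rate of technical substitution to equal the input-price ratio: MP_L/MP_K = w/r.
Here MP_L/MP_K = (3/4)·(K/L)/(1/2) = 1.5·(K/L). Setting this equal to 1200/50 = 24 gives K = 16L.
Substituting into y = 128: L^(3/4)·(16L)^(1/2) = 128.
Solving, L = 16 and K = 256.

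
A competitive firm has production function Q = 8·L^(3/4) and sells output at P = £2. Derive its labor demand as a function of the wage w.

L(w) = 20736/w^(4)

MP_L = (3/4)·8·L^(-1/4) = 6·L^(-1/4).
Setting P·MP_L = w: 12·L^(-1/4) = w.
Solving for L: L^(-1/4) = w/12, so L = (12/w)^(4).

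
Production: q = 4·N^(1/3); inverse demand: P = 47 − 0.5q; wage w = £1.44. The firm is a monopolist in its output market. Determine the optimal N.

N* = 125

Marginal revenue from the inverse demand is MR = 47 − q.
The marginal product is MP_N = (4/3)·N^(-2/3).
A monopolist hires until marginal revenue product equals the wage: MR·MP_N = w.
At N, q = 4·N^(1/3). Substituting and solving: (47 − 4·N^(1/3))·(4/3)·N^(-2/3) = 1.44 gives N = 125.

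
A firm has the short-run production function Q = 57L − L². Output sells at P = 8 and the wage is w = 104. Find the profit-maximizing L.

The marginal product of L is MP_L = 57 − 2L.
A price-taking firm hires until the value of the marginal product equals the wage: P·MP_L = w, so 8·(57 − 2L) = 104.
Then 57 − 2L = 13, giving L = 22.

L* = 22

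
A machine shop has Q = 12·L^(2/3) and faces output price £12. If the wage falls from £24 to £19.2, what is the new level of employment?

From P·MP_L = w with MP_L = 8·L^(-1/3), the labor demand is L(w) = (96/w)^(3).
At w = 24: L = 64. At w = 19.2: L = 125.

L* = 125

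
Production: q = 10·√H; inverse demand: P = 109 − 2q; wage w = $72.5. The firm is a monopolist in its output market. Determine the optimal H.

Marginal revenue from the inverse demand is MR = 109 − 4q.
The marginal product is MP_H = 5·H^(-1/2).
A monopolist hires until marginal revenue product equals the wage: MR·MP_H = w.
At H, q = 10·√H. Substituting and solving: (109 − 40·√H)·5·H^(-1/2) = 72.5 gives H = 4.

H* = 4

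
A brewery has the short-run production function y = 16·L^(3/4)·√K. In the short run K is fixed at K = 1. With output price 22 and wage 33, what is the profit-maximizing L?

With K = 1, MP_L = (3/4)·16·L^(-1/4)·1^(1/2) = 12·L^(-1/4).
Profit maximization for a price taker requires P·MP_L = w: 22·12·L^(-1/4) = 33.
So L^(-1/4) = 0.125, which gives L = 4096.

L* = 4096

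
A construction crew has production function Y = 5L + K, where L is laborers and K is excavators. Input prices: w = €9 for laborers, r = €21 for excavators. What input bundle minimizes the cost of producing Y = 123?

L* = 24.6, K* = 0

The inputs are perfect substitutes, so the firm uses whichever has the lower cost per unit of output.
Cost per unit of output via L is 1.8; via K it is 21. L is cheaper.
Producing Y = 123 with L alone: L = 24.6, K = 0.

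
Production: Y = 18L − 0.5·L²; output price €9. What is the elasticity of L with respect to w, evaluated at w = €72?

From P·MP_L = w with MP_L = 18 − L, labor demand is L(w) = 18 − w/9.
dL/dw = −1/(9) = -1/9.
At w = 72, L = 10, so ε = (dL/dw)·(w/L) = (-1/9)·(72/10) = -0.8.

ε = -0.8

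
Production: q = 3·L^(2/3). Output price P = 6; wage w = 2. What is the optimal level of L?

L* = 216

MP_L = (2/3)·3·L^(-1/3) = 2·L^(-1/3).
Profit maximization for a price taker requires P·MP_L = w: 6·2·L^(-1/3) = 2.
So L^(-1/3) = 1/6, which gives L = 216.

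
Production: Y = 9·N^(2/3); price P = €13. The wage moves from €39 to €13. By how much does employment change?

ΔN = 208

From P·MP_N = w with MP_N = 6·N^(-1/3), the labor demand is N(w) = (78/w)^(3).
At w = 39: N = 8. At w = 13: N = 216.
ΔN = 216 − 8 = 208.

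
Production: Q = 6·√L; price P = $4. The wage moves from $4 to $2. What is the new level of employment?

From P·MP_L = w with MP_L = 3·L^(-1/2), the labor demand is L(w) = (12/w)^(2).
At w = 4: L = 9. At w = 2: L = 36.

L* = 36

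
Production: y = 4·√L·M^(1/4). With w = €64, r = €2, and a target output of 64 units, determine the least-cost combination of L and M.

L* = 16, M* = 256

Cost minimization requires the marginal rate of technical substitution to equal the input-price ratio: MP_L/MP_M = w/r.
Here MP_L/MP_M = (1/2)·(M/L)/(1/4) = 2·(M/L). Setting this equal to 64/2 = 32 gives M = 16L.
Substituting into y = 64: 4·L^(1/2)·(16L)^(1/4) = 64.
Solving, L = 16 and M = 256.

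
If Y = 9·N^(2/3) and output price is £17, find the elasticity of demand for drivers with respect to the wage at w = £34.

MP_N = (2/3)·9·N^(-1/3), so P·MP_N = w gives 102·N^(-1/3) = w.
Solving, N(w) = (102/w)^(3). This is a constant-elasticity form: N ∝ w^(−3), so ε = −3.

ε = -3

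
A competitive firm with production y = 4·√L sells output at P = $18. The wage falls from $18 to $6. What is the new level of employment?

From P·MP_L = w with MP_L = 2·L^(-1/2), the labor demand is L(w) = (36/w)^(2).
At w = 18: L = 4. At w = 6: L = 36.

L* = 36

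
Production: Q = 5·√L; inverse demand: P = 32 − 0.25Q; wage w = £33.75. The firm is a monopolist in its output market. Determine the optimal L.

Marginal revenue from the inverse demand is MR = 32 − 0.5Q.
The marginal product is MP_L = 2.5·L^(-1/2).
A monopolist hires until marginal revenue product equals the wage: MR·MP_L = w.
At L, Q = 5·√L. Substituting and solving: (32 − 2.5·√L)·2.5·L^(-1/2) = 33.75 gives L = 4.

L* = 4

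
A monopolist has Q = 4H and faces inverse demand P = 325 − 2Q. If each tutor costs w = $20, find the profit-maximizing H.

Marginal revenue from the inverse demand is MR = 325 − 4Q.
The marginal product is MP_H = 4.
A monopolist hires until marginal revenue product equals the wage: MR·MP_H = w.
(325 − 16H)·4 = 20, so H = 20.

H* = 20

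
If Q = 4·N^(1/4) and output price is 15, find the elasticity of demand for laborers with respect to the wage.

MP_N = (1/4)·4·N^(-3/4), so P·MP_N = w gives 15·N^(-3/4) = w.
Solving, N(w) = (15/w)^(4/3). This is a constant-elasticity form: N ∝ w^(−4/3), so ε = −4/3.

ε = -4/3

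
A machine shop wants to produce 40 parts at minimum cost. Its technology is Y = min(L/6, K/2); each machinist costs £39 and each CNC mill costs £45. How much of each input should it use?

With a fixed-proportions technology, the cost-minimizing bundle uses no slack in either input: L/6 = K/2 = Y.
So L = 6·40 = 240 and K = 2·40 = 80.

L* = 240, K* = 80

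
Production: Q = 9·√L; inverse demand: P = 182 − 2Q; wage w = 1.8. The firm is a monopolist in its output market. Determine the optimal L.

L* = 25

Marginal revenue from the inverse demand is MR = 182 − 4Q.
The marginal product is MP_L = 4.5·L^(-1/2).
A monopolist hires until marginal revenue product equals the wage: MR·MP_L = w.
At L, Q = 9·√L. Substituting and solving: (182 − 36·√L)·4.5·L^(-1/2) = 1.8 gives L = 25.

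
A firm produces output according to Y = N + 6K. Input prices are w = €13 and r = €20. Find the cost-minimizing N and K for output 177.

The inputs are perfect substitutes, so the firm uses whichever has the lower cost per unit of output.
Cost per unit of output via N is 13; via K it is 10/3. K is cheaper.
Producing Y = 177 with K alone: N = 0, K = 29.5.

N* = 0, K* = 29.5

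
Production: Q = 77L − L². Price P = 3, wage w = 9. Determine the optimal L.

L* = 37

The marginal product of L is MP_L = 77 − 2L.
A price-taking firm hires until the value of the marginal product equals the wage: P·MP_L = w, so 3·(77 − 2L) = 9.
Then 77 − 2L = 3, giving L = 37.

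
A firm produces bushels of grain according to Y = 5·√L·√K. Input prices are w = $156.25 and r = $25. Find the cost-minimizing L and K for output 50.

L* = 4, K* = 25

Cost minimization requires the marginal rate of technical substitution to equal the input-price ratio: MP_L/MP_K = w/r.
Here MP_L/MP_K = (1/2)·(K/L)/(1/2) = (K/L). Setting this equal to 156.25/25 = 6.25 gives K = 6.25L.
Substituting into Y = 50: 5·L^(1/2)·(6.25L)^(1/2) = 50.
Solving, L = 4 and K = 25.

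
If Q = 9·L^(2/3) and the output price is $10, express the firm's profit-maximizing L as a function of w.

MP_L = (2/3)·9·L^(-1/3) = 6·L^(-1/3).
Setting P·MP_L = w: 60·L^(-1/3) = w.
Solving for L: L^(-1/3) = w/60, so L = (60/w)^(3).

L(w) = 216000/w³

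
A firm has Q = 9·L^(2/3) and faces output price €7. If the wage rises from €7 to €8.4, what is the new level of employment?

From P·MP_L = w with MP_L = 6·L^(-1/3), the labor demand is L(w) = (42/w)^(3).
At w = 7: L = 216. At w = 8.4: L = 125.

L* = 125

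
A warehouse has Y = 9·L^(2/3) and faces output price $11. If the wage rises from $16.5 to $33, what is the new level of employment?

From P·MP_L = w with MP_L = 6·L^(-1/3), the labor demand is L(w) = (66/w)^(3).
At w = 16.5: L = 64. At w = 33: L = 8.

L* = 8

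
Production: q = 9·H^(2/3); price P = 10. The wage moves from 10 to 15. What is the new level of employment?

From P·MP_H = w with MP_H = 6·H^(-1/3), the labor demand is H(w) = (60/w)^(3).
At w = 10: H = 216. At w = 15: H = 64.

H* = 64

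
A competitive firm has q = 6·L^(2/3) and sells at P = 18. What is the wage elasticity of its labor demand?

ε = -3

MP_L = (2/3)·6·L^(-1/3), so P·MP_L = w gives 72·L^(-1/3) = w.
Solving, L(w) = (72/w)^(3). This is a constant-elasticity form: L ∝ w^(−3), so ε = −3.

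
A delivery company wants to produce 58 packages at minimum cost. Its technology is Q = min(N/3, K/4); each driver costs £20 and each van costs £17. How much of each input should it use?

With a fixed-proportions technology, the cost-minimizing bundle uses no slack in either input: N/3 = K/4 = Q.
So N = 3·58 = 174 and K = 4·58 = 232.

N* = 174, K* = 232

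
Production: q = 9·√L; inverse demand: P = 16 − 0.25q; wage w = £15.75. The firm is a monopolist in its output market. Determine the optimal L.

Marginal revenue from the inverse demand is MR = 16 − 0.5q.
The marginal product is MP_L = 4.5·L^(-1/2).
A monopolist hires until marginal revenue product equals the wage: MR·MP_L = w.
At L, q = 9·√L. Substituting and solving: (16 − 4.5·√L)·4.5·L^(-1/2) = 15.75 gives L = 4.

L* = 4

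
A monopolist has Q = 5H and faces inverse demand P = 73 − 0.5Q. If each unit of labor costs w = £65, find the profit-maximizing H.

H* = 12

Marginal revenue from the inverse demand is MR = 73 − Q.
The marginal product is MP_H = 5.
A monopolist hires until marginal revenue product equals the wage: MR·MP_H = w.
(73 − 5H)·5 = 65, so H = 12.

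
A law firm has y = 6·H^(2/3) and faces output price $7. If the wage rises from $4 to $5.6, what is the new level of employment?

H* = 125

From P·MP_H = w with MP_H = 4·H^(-1/3), the labor demand is H(w) = (28/w)^(3).
At w = 4: H = 343. At w = 5.6: H = 125.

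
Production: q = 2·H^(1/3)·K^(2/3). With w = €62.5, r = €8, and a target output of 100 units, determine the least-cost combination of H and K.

Cost minimization requires the marginal rate of technical substitution to equal the input-price ratio: MP_H/MP_K = w/r.
Here MP_H/MP_K = (1/3)·(K/H)/(2/3) = 0.5·(K/H). Setting this equal to 62.5/8 = 7.8125 gives K = 15.625H.
Substituting into q = 100: 2·H^(1/3)·(15.625H)^(2/3) = 100.
Solving, H = 8 and K = 125.

H* = 8, K* = 125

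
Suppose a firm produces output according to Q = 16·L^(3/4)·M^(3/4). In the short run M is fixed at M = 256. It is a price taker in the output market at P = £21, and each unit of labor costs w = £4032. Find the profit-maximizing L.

With M = 256, MP_L = (3/4)·16·L^(-1/4)·256^(3/4) = 768·L^(-1/4).
Profit maximization for a price taker requires P·MP_L = w: 21·768·L^(-1/4) = 4032.
So L^(-1/4) = 0.25, which gives L = 256.

L* = 256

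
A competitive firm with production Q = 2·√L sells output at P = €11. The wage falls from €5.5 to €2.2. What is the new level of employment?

From P·MP_L = w with MP_L = L^(-1/2), the labor demand is L(w) = (11/w)^(2).
At w = 5.5: L = 4. At w = 2.2: L = 25.

L* = 25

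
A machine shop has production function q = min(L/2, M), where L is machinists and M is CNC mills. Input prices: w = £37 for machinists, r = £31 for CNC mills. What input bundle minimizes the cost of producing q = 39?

With a fixed-proportions technology, the cost-minimizing bundle uses no slack in either input: L/2 = M = q.
So L = 2·39 = 78 and M = 39.

L* = 78, M* = 39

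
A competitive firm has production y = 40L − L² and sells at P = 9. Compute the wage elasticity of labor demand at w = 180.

ε = -1

From P·MP_L = w with MP_L = 40 − 2L, labor demand is L(w) = (40 − w/9)/2.
dL/dw = −1/(18) = -1/18.
At w = 180, L = 10, so ε = (dL/dw)·(w/L) = (-1/18)·(180/10) = -1.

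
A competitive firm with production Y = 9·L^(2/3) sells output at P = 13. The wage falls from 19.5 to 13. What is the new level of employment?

From P·MP_L = w with MP_L = 6·L^(-1/3), the labor demand is L(w) = (78/w)^(3).
At w = 19.5: L = 64. At w = 13: L = 216.

L* = 216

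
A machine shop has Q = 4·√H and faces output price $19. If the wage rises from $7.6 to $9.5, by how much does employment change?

From P·MP_H = w with MP_H = 2·H^(-1/2), the labor demand is H(w) = (38/w)^(2).
At w = 7.6: H = 25. At w = 9.5: H = 16.
ΔH = 16 − 25 = -9.

ΔH = -9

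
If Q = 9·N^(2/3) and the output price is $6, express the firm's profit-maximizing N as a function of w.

MP_N = (2/3)·9·N^(-1/3) = 6·N^(-1/3).
Setting P·MP_N = w: 36·N^(-1/3) = w.
Solving for N: N^(-1/3) = w/36, so N = (36/w)^(3).

N(w) = 46656/w³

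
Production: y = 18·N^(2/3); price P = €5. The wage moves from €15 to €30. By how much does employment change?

From P·MP_N = w with MP_N = 12·N^(-1/3), the labor demand is N(w) = (60/w)^(3).
At w = 15: N = 64. At w = 30: N = 8.
ΔN = 8 − 64 = -56.

ΔN = -56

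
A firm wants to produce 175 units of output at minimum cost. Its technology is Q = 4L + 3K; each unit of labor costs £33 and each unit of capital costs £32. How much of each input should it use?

The inputs are perfect substitutes, so the firm uses whichever has the lower cost per unit of output.
Cost per unit of output via L is w/4 = 8.25; via K it is r/3 = 32/3. L is cheaper.
Producing Q = 175 with L alone: L = 43.75, K = 0.

L* = 43.75, K* = 0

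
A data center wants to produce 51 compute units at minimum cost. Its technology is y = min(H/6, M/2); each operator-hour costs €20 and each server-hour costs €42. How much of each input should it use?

H* = 306, M* = 102

With a fixed-proportions technology, the cost-minimizing bundle uses no slack in either input: H/6 = M/2 = y.
So H = 6·51 = 306 and M = 2·51 = 102.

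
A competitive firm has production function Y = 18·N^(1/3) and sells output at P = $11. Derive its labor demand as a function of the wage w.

MP_N = (1/3)·18·N^(-2/3) = 6·N^(-2/3).
Setting P·MP_N = w: 66·N^(-2/3) = w.
Solving for N: N^(-2/3) = w/66, so N = (66/w)^(3/2).

N(w) = (66/w)^(3/2)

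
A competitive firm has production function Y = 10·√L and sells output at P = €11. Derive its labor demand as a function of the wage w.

L(w) = 3025/w²

MP_L = (1/2)·10·L^(-1/2) = 5·L^(-1/2).
Setting P·MP_L = w: 55·L^(-1/2) = w.
Solving for L: L^(-1/2) = w/55, so L = (55/w)^(2).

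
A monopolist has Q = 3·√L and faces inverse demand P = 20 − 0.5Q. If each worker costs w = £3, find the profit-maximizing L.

L* = 16

Marginal revenue from the inverse demand is MR = 20 − Q.
The marginal product is MP_L = 1.5·L^(-1/2).
A monopolist hires until marginal revenue product equals the wage: MR·MP_L = w.
At L, Q = 3·√L. Substituting and solving: (20 − 3·√L)·1.5·L^(-1/2) = 3 gives L = 16.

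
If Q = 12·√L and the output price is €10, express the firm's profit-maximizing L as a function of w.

MP_L = (1/2)·12·L^(-1/2) = 6·L^(-1/2).
Setting P·MP_L = w: 60·L^(-1/2) = w.
Solving for L: L^(-1/2) = w/60, so L = (60/w)^(2).

L(w) = 3600/w²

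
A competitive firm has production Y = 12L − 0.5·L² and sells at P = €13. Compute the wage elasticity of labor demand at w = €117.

ε = -3

From P·MP_L = w with MP_L = 12 − L, labor demand is L(w) = 12 − w/13.
dL/dw = −1/(13) = -1/13.
At w = 117, L = 3, so ε = (dL/dw)·(w/L) = (-1/13)·(117/3) = -3.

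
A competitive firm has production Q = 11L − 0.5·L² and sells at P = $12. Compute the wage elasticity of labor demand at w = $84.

From P·MP_L = w with MP_L = 11 − L, labor demand is L(w) = 11 − w/12.
dL/dw = −1/(12) = -1/12.
At w = 84, L = 4, so ε = (dL/dw)·(w/L) = (-1/12)·(84/4) = -1.75.

ε = -1.75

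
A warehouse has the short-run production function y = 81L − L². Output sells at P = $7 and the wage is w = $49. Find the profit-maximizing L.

The marginal product of L is MP_L = 81 − 2L.
A price-taking firm hires until the value of the marginal product equals the wage: P·MP_L = w, so 7·(81 − 2L) = 49.
Then 81 − 2L = 7, giving L = 37.

L* = 37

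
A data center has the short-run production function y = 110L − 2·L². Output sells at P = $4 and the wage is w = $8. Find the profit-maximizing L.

The marginal product of L is MP_L = 110 − 4L.
A price-taking firm hires until the value of the marginal product equals the wage: P·MP_L = w, so 4·(110 − 4L) = 8.
Then 110 − 4L = 2, giving L = 27.

L* = 27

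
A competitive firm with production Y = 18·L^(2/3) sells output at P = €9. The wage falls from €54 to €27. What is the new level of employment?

L* = 64

From P·MP_L = w with MP_L = 12·L^(-1/3), the labor demand is L(w) = (108/w)^(3).
At w = 54: L = 8. At w = 27: L = 64.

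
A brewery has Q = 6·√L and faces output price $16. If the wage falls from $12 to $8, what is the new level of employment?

From P·MP_L = w with MP_L = 3·L^(-1/2), the labor demand is L(w) = (48/w)^(2).
At w = 12: L = 16. At w = 8: L = 36.

L* = 36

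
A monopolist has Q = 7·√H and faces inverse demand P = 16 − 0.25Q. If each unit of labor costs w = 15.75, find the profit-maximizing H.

H* = 4

Marginal revenue from the inverse demand is MR = 16 − 0.5Q.
The marginal product is MP_H = 3.5·H^(-1/2).
A monopolist hires until marginal revenue product equals the wage: MR·MP_H = w.
At H, Q = 7·√H. Substituting and solving: (16 − 3.5·√H)·3.5·H^(-1/2) = 15.75 gives H = 4.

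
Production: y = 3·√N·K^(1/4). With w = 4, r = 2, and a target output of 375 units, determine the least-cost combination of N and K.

N* = 625, K* = 625

Cost minimization requires the marginal rate of technical substitution to equal the input-price ratio: MP_N/MP_K = w/r.
Here MP_N/MP_K = (1/2)·(K/N)/(1/4) = 2·(K/N). Setting this equal to 4/2 = 2 gives K = N.
Substituting into y = 375: 3·N^(1/2)·(N)^(1/4) = 375.
Solving, N = 625 and K = 625.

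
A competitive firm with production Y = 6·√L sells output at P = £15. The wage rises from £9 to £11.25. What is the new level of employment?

From P·MP_L = w with MP_L = 3·L^(-1/2), the labor demand is L(w) = (45/w)^(2).
At w = 9: L = 25. At w = 11.25: L = 16.

L* = 16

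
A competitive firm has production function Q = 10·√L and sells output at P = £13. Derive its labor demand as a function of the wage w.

MP_L = (1/2)·10·L^(-1/2) = 5·L^(-1/2).
Setting P·MP_L = w: 65·L^(-1/2) = w.
Solving for L: L^(-1/2) = w/65, so L = (65/w)^(2).

L(w) = 4225/w²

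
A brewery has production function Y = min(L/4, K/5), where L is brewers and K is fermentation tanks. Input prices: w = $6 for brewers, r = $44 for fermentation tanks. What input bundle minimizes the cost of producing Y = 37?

L* = 148, K* = 185

With a fixed-proportions technology, the cost-minimizing bundle uses no slack in either input: L/4 = K/5 = Y.
So L = 4·37 = 148 and K = 5·37 = 185.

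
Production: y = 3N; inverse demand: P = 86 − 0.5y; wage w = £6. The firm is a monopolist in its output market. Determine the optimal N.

Marginal revenue from the inverse demand is MR = 86 − y.
The marginal product is MP_N = 3.
A monopolist hires until marginal revenue product equals the wage: MR·MP_N = w.
(86 − 3N)·3 = 6, so N = 28.

N* = 28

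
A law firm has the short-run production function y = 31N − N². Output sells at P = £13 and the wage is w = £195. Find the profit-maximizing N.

N* = 8

The marginal product of N is MP_N = 31 − 2N.
A price-taking firm hires until the value of the marginal product equals the wage: P·MP_N = w, so 13·(31 − 2N) = 195.
Then 31 − 2N = 15, giving N = 8.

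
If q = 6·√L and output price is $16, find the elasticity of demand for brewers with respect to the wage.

MP_L = (1/2)·6·L^(-1/2), so P·MP_L = w gives 48·L^(-1/2) = w.
Solving, L(w) = (48/w)^(2). This is a constant-elasticity form: L ∝ w^(−2), so ε = −2.

ε = -2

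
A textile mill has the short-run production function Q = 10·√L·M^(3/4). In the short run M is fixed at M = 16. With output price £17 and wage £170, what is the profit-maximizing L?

L* = 16

With M = 16, MP_L = (1/2)·10·L^(-1/2)·16^(3/4) = 40·L^(-1/2).
Profit maximization for a price taker requires P·MP_L = w: 17·40·L^(-1/2) = 170.
So L^(-1/2) = 0.25, which gives L = 16.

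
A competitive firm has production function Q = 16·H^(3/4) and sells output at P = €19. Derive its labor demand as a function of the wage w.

H(w) = (228/w)^(4)

MP_H = (3/4)·16·H^(-1/4) = 12·H^(-1/4).
Setting P·MP_H = w: 228·H^(-1/4) = w.
Solving for H: H^(-1/4) = w/228, so H = (228/w)^(4).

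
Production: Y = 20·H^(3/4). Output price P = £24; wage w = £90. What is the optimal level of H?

MP_H = (3/4)·20·H^(-1/4) = 15·H^(-1/4).
Profit maximization for a price taker requires P·MP_H = w: 24·15·H^(-1/4) = 90.
So H^(-1/4) = 0.25, which gives H = 256.

H* = 256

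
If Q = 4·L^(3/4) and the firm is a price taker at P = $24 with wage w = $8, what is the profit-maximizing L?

MP_L = (3/4)·4·L^(-1/4) = 3·L^(-1/4).
Profit maximization for a price taker requires P·MP_L = w: 24·3·L^(-1/4) = 8.
So L^(-1/4) = 1/9, which gives L = 6561.

L* = 6561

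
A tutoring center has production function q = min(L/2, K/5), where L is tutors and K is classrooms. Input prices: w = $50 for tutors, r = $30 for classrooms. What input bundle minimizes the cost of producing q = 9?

With a fixed-proportions technology, the cost-minimizing bundle uses no slack in either input: L/2 = K/5 = q.
So L = 2·9 = 18 and K = 5·9 = 45.

L* = 18, K* = 45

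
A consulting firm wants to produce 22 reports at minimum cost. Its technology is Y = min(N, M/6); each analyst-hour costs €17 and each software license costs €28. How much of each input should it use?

With a fixed-proportions technology, the cost-minimizing bundle uses no slack in either input: N = M/6 = Y.
So N = 22 and M = 6·22 = 132.

N* = 22, M* = 132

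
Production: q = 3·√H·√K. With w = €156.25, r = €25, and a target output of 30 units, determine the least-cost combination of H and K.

Cost minimization requires the marginal rate of technical substitution to equal the input-price ratio: MP_H/MP_K = w/r.
Here MP_H/MP_K = (1/2)·(K/H)/(1/2) = (K/H). Setting this equal to 156.25/25 = 6.25 gives K = 6.25H.
Substituting into q = 30: 3·H^(1/2)·(6.25H)^(1/2) = 30.
Solving, H = 4 and K = 25.

H* = 4, K* = 25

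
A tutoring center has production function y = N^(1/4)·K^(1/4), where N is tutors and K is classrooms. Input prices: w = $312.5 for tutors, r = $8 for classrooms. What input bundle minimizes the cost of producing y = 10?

N* = 16, K* = 625

Cost minimization requires the marginal rate of technical substitution to equal the input-price ratio: MP_N/MP_K = w/r.
Here MP_N/MP_K = (1/4)·(K/N)/(1/4) = (K/N). Setting this equal to 312.5/8 = 39.0625 gives K = 39.0625N.
Substituting into y = 10: N^(1/4)·(39.0625N)^(1/4) = 10.
Solving, N = 16 and K = 625.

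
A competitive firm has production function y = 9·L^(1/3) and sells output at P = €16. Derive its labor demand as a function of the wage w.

L(w) = (48/w)^(3/2)

MP_L = (1/3)·9·L^(-2/3) = 3·L^(-2/3).
Setting P·MP_L = w: 48·L^(-2/3) = w.
Solving for L: L^(-2/3) = w/48, so L = (48/w)^(3/2).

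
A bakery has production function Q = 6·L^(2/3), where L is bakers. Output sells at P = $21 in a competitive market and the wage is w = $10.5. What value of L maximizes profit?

L* = 512

MP_L = (2/3)·6·L^(-1/3) = 4·L^(-1/3).
Profit maximization for a price taker requires P·MP_L = w: 21·4·L^(-1/3) = 10.5.
So L^(-1/3) = 0.125, which gives L = 512.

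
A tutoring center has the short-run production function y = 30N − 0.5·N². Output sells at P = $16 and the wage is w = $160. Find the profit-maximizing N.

The marginal product of N is MP_N = 30 − N.
A price-taking firm hires until the value of the marginal product equals the wage: P·MP_N = w, so 16·(30 − N) = 160.
Then 30 − N = 10, giving N = 20.

N* = 20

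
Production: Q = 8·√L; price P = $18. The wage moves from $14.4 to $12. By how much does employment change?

From P·MP_L = w with MP_L = 4·L^(-1/2), the labor demand is L(w) = (72/w)^(2).
At w = 14.4: L = 25. At w = 12: L = 36.
ΔL = 36 − 25 = 11.

ΔL = 11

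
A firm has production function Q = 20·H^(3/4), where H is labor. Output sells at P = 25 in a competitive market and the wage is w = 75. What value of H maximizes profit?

MP_H = (3/4)·20·H^(-1/4) = 15·H^(-1/4).
Profit maximization for a price taker requires P·MP_H = w: 25·15·H^(-1/4) = 75.
So H^(-1/4) = 0.2, which gives H = 625.

H* = 625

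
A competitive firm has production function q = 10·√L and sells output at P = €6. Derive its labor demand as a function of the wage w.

L(w) = 900/w²

MP_L = (1/2)·10·L^(-1/2) = 5·L^(-1/2).
Setting P·MP_L = w: 30·L^(-1/2) = w.
Solving for L: L^(-1/2) = w/30, so L = (30/w)^(2).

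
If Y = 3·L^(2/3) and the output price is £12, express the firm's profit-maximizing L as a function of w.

L(w) = 13824/w³

MP_L = (2/3)·3·L^(-1/3) = 2·L^(-1/3).
Setting P·MP_L = w: 24·L^(-1/3) = w.
Solving for L: L^(-1/3) = w/24, so L = (24/w)^(3).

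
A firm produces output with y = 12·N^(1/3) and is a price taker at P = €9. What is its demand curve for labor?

N(w) = (36/w)^(3/2)

MP_N = (1/3)·12·N^(-2/3) = 4·N^(-2/3).
Setting P·MP_N = w: 36·N^(-2/3) = w.
Solving for N: N^(-2/3) = w/36, so N = (36/w)^(3/2).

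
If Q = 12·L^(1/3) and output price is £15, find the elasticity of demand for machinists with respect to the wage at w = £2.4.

ε = -1.5

MP_L = (1/3)·12·L^(-2/3), so P·MP_L = w gives 60·L^(-2/3) = w.
Solving, L(w) = (60/w)^(3/2). This is a constant-elasticity form: L ∝ w^(−3/2), so ε = −3/2.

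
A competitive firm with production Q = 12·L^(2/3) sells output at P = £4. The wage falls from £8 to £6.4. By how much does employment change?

ΔL = 61

From P·MP_L = w with MP_L = 8·L^(-1/3), the labor demand is L(w) = (32/w)^(3).
At w = 8: L = 64. At w = 6.4: L = 125.
ΔL = 125 − 64 = 61.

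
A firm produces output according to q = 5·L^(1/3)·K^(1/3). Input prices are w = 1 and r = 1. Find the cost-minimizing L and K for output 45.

L* = 27, K* = 27

Cost minimization requires the marginal rate of technical substitution to equal the input-price ratio: MP_L/MP_K = w/r.
Here MP_L/MP_K = (1/3)·(K/L)/(1/3) = (K/L). Setting this equal to 1/1 = 1 gives K = L.
Substituting into q = 45: 5·L^(1/3)·(L)^(1/3) = 45.
Solving, L = 27 and K = 27.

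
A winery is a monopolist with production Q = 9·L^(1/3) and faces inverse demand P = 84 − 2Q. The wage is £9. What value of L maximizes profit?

L* = 8

Marginal revenue from the inverse demand is MR = 84 − 4Q.
The marginal product is MP_L = 3·L^(-2/3).
A monopolist hires until marginal revenue product equals the wage: MR·MP_L = w.
At L, Q = 9·L^(1/3). Substituting and solving: (84 − 36·L^(1/3))·3·L^(-2/3) = 9 gives L = 8.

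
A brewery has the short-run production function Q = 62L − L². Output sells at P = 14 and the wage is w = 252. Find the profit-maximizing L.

L* = 22

The marginal product of L is MP_L = 62 − 2L.
A price-taking firm hires until the value of the marginal product equals the wage: P·MP_L = w, so 14·(62 − 2L) = 252.
Then 62 − 2L = 18, giving L = 22.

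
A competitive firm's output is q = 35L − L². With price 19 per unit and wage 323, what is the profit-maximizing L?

L* = 9

The marginal product of L is MP_L = 35 − 2L.
A price-taking firm hires until the value of the marginal product equals the wage: P·MP_L = w, so 19·(35 − 2L) = 323.
Then 35 − 2L = 17, giving L = 9.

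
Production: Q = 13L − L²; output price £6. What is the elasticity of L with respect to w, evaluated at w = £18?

ε = -0.3

From P·MP_L = w with MP_L = 13 − 2L, labor demand is L(w) = (13 − w/6)/2.
dL/dw = −1/(12) = -1/12.
At w = 18, L = 5, so ε = (dL/dw)·(w/L) = (-1/12)·(18/5) = -0.3.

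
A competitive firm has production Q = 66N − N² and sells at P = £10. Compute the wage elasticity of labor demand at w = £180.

ε = -0.375

From P·MP_N = w with MP_N = 66 − 2N, labor demand is N(w) = (66 − w/10)/2.
dN/dw = −1/(20) = -0.05.
At w = 180, N = 24, so ε = (dN/dw)·(w/N) = (-0.05)·(180/24) = -0.375.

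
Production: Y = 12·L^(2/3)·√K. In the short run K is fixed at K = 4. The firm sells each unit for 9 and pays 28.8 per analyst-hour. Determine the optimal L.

L* = 125

With K = 4, MP_L = (2/3)·12·L^(-1/3)·4^(1/2) = 16·L^(-1/3).
Profit maximization for a price taker requires P·MP_L = w: 9·16·L^(-1/3) = 28.8.
So L^(-1/3) = 0.2, which gives L = 125.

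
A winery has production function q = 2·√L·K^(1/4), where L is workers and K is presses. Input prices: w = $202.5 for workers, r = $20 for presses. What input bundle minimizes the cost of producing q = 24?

L* = 16, K* = 81

Cost minimization requires the marginal rate of technical substitution to equal the input-price ratio: MP_L/MP_K = w/r.
Here MP_L/MP_K = (1/2)·(K/L)/(1/4) = 2·(K/L). Setting this equal to 202.5/20 = 10.125 gives K = 5.0625L.
Substituting into q = 24: 2·L^(1/2)·(5.0625L)^(1/4) = 24.
Solving, L = 16 and K = 81.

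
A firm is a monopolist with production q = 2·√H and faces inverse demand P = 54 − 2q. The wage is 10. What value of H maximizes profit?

H* = 9

Marginal revenue from the inverse demand is MR = 54 − 4q.
The marginal product is MP_H = H^(-1/2).
A monopolist hires until marginal revenue product equals the wage: MR·MP_H = w.
At H, q = 2·√H. Substituting and solving: (54 − 8·√H)·H^(-1/2) = 10 gives H = 9.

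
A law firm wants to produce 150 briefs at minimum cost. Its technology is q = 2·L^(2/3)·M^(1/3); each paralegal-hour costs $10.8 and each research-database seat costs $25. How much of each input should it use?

Cost minimization requires the marginal rate of technical substitution to equal the input-price ratio: MP_L/MP_M = w/r.
Here MP_L/MP_M = (2/3)·(M/L)/(1/3) = 2·(M/L). Setting this equal to 10.8/25 = 0.432 gives M = 0.216L.
Substituting into q = 150: 2·L^(2/3)·(0.216L)^(1/3) = 150.
Solving, L = 125 and M = 27.

L* = 125, M* = 27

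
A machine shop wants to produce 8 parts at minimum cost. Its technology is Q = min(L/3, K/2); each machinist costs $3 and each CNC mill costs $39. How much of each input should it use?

L* = 24, K* = 16

With a fixed-proportions technology, the cost-minimizing bundle uses no slack in either input: L/3 = K/2 = Q.
So L = 3·8 = 24 and K = 2·8 = 16.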